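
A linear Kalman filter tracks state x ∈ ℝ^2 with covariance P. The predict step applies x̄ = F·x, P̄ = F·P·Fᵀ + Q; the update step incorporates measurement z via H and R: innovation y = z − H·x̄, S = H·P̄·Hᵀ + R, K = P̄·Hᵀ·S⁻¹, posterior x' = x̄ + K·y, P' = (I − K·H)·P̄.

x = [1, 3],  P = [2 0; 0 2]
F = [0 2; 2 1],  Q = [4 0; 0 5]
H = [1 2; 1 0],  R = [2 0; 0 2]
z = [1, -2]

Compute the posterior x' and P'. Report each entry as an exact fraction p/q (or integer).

x' = [-44/43, 46/43]
P' = [68/43 -32/43; -32/43 179/215]

x̄ = F·x = [6, 5]
P̄ = F·P·Fᵀ + Q = [12 4; 4 15]
y = z − H·x̄ = [-15, -8]
S = H·P̄·Hᵀ + R = [90 20; 20 14]
K = P̄·Hᵀ·S⁻¹ = [2/43 34/43; 99/215 -16/43]
x' = x̄ + K·y = [-44/43, 46/43]
P' = (I − K·H)·P̄ = [68/43 -32/43; -32/43 179/215]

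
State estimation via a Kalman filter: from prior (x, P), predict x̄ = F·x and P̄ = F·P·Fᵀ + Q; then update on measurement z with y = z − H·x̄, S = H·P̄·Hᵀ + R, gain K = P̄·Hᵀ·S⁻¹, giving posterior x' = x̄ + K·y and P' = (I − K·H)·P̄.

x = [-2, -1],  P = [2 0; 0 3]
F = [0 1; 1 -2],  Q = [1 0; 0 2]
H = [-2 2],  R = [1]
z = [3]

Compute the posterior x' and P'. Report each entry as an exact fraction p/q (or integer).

x' = [-149/129, 44/129]
P' = [116/129 106/129; 106/129 128/129]

x̄ = F·x = [-1, 0]
P̄ = F·P·Fᵀ + Q = [4 -6; -6 16]
y = z − H·x̄ = [1]
S = H·P̄·Hᵀ + R = [129]
K = P̄·Hᵀ·S⁻¹ = [-20/129; 44/129]
x' = x̄ + K·y = [-149/129, 44/129]
P' = (I − K·H)·P̄ = [116/129 106/129; 106/129 128/129]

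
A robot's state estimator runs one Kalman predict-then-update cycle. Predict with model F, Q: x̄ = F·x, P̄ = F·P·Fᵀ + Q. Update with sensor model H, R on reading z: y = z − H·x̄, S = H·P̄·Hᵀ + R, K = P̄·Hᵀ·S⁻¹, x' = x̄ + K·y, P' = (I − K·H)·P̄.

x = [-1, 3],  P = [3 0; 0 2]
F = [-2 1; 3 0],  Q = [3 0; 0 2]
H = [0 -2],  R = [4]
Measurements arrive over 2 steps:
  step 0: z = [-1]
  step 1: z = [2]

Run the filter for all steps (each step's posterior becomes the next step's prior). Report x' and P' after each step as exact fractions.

step 0: x' = [29/10, 23/60], P' = [31/5 -3/5; -3/5 29/30]
step 1: x' = [299/294, -491/588], P' = [779/147 -65/98; -65/98 289/294]

step 0: x̄ = F·x = [5, -3]
step 0: P̄ = F·P·Fᵀ + Q = [17 -18; -18 29]
step 0: y = z − H·x̄ = [-7]
step 0: S = H·P̄·Hᵀ + R = [120]
step 0: K = P̄·Hᵀ·S⁻¹ = [3/10; -29/60]
step 0: x' = x̄ + K·y = [29/10, 23/60]
step 0: P' = (I − K·H)·P̄ = [31/5 -3/5; -3/5 29/30]
step 1: x̄ = F·x = [-65/12, 87/10]
step 1: P̄ = F·P·Fᵀ + Q = [187/6 -39; -39 289/5]
step 1: y = z − H·x̄ = [97/5]
step 1: S = H·P̄·Hᵀ + R = [1176/5]
step 1: K = P̄·Hᵀ·S⁻¹ = [65/196; -289/588]
step 1: x' = x̄ + K·y = [299/294, -491/588]
step 1: P' = (I − K·H)·P̄ = [779/147 -65/98; -65/98 289/294]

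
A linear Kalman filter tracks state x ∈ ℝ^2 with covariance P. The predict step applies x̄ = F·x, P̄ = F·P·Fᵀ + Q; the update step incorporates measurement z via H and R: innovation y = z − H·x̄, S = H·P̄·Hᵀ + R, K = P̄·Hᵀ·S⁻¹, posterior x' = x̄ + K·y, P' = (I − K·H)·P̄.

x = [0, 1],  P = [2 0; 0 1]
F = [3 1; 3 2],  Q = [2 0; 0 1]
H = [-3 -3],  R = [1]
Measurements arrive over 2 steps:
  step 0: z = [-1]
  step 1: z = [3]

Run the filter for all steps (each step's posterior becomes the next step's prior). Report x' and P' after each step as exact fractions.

step 0: x̄ = F·x = [1, 2]
step 0: P̄ = F·P·Fᵀ + Q = [21 20; 20 23]
step 0: y = z − H·x̄ = [8]
step 0: S = H·P̄·Hᵀ + R = [757]
step 0: K = P̄·Hᵀ·S⁻¹ = [-123/757; -129/757]
step 0: x' = x̄ + K·y = [-227/757, 482/757]
step 0: P' = (I − K·H)·P̄ = [768/757 -727/757; -727/757 770/757]
step 1: x̄ = F·x = [-199/757, 283/757]
step 1: P̄ = F·P·Fᵀ + Q = [4834/757 1909/757; 1909/757 2025/757]
step 1: y = z − H·x̄ = [2523/757]
step 1: S = H·P̄·Hᵀ + R = [96850/757]
step 1: K = P̄·Hᵀ·S⁻¹ = [-20229/96850; -5901/48425]
step 1: x' = x̄ + K·y = [-92881/96850, -1564/48425]
step 1: P' = (I − K·H)·P̄ = [77887/96850 -35572/48425; -35572/48425 37539/48425]

step 0: x' = [-227/757, 482/757], P' = [768/757 -727/757; -727/757 770/757]
step 1: x' = [-92881/96850, -1564/48425], P' = [77887/96850 -35572/48425; -35572/48425 37539/48425]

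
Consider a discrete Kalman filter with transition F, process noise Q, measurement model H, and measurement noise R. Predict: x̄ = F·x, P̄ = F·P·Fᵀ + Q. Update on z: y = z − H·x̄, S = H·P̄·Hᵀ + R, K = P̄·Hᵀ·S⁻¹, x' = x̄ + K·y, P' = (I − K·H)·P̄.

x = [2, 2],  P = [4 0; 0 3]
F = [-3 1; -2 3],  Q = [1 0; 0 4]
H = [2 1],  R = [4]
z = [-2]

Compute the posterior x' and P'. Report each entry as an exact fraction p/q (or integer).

x' = [-920/343, 1138/343]
P' = [951/343 -1450/343; -1450/343 3352/343]

x̄ = F·x = [-4, 2]
P̄ = F·P·Fᵀ + Q = [40 33; 33 47]
y = z − H·x̄ = [4]
S = H·P̄·Hᵀ + R = [343]
K = P̄·Hᵀ·S⁻¹ = [113/343; 113/343]
x' = x̄ + K·y = [-920/343, 1138/343]
P' = (I − K·H)·P̄ = [951/343 -1450/343; -1450/343 3352/343]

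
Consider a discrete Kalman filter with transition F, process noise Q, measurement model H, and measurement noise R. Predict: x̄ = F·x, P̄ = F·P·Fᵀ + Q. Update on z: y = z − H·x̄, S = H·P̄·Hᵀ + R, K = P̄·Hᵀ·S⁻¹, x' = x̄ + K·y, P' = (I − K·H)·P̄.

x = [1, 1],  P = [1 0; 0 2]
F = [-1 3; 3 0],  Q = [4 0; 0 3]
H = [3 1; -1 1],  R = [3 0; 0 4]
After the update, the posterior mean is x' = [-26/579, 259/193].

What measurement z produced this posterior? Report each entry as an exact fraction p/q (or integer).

z = [1, 1]

x̄ = F·x = [2, 3]
P̄ = F·P·Fᵀ + Q = [23 -3; -3 12]
S = H·P̄·Hᵀ + R = [204 -63; -63 45]
K = P̄·Hᵀ·S⁻¹ = [148/579 -382/1737; 40/193 361/579]
x' − x̄ = [-1184/579, -320/193] = K·y
y = (KᵀK)⁻¹·Kᵀ·(x' − x̄) = [-8, 0]
z = y + H·x̄ = [-8, 0] + [9, 1] = [1, 1]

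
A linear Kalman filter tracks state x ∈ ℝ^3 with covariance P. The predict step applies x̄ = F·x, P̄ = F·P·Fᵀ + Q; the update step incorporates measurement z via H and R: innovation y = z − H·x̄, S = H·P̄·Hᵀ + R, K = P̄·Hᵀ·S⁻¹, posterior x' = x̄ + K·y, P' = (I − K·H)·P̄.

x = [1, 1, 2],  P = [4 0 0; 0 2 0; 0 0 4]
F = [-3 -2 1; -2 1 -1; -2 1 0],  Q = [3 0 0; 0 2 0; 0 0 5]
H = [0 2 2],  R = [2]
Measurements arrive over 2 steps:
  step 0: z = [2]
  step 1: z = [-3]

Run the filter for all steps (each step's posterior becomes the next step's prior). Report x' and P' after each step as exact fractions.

step 0: x' = [-141/167, -81/167, 243/167], P' = [5925/167 -352/167 388/167; -352/167 480/167 -438/167; 388/167 -438/167 479/167]
step 1: x' = [757287/217879, -327621/217879, 1212/217879], P' = [15150531/217879 -1040481/217879 1106338/217879; -1040481/217879 548607/217879 -492976/217879; 1106338/217879 -492976/217879 546201/217879]

step 0: x̄ = F·x = [-3, -3, -1]
step 0: P̄ = F·P·Fᵀ + Q = [51 16 20; 16 24 18; 20 18 23]
step 0: y = z − H·x̄ = [10]
step 0: S = H·P̄·Hᵀ + R = [334]
step 0: K = P̄·Hᵀ·S⁻¹ = [36/167; 42/167; 41/167]
step 0: x' = x̄ + K·y = [-141/167, -81/167, 243/167]
step 0: P' = (I − K·H)·P̄ = [5925/167 -352/167 388/167; -352/167 480/167 -438/167; 388/167 -438/167 479/167]
step 1: x̄ = F·x = [828/167, -42/167, 201/167]
step 1: P̄ = F·P·Fᵀ + Q = [51425/167 32833/167 33024/167; 32833/167 28829/167 26802/167; 33024/167 26802/167 26423/167]
step 1: y = z − H·x̄ = [-819/167]
step 1: S = H·P̄·Hᵀ + R = [435758/167]
step 1: K = P̄·Hᵀ·S⁻¹ = [65857/217879; 55631/217879; 53225/217879]
step 1: x' = x̄ + K·y = [757287/217879, -327621/217879, 1212/217879]
step 1: P' = (I − K·H)·P̄ = [15150531/217879 -1040481/217879 1106338/217879; -1040481/217879 548607/217879 -492976/217879; 1106338/217879 -492976/217879 546201/217879]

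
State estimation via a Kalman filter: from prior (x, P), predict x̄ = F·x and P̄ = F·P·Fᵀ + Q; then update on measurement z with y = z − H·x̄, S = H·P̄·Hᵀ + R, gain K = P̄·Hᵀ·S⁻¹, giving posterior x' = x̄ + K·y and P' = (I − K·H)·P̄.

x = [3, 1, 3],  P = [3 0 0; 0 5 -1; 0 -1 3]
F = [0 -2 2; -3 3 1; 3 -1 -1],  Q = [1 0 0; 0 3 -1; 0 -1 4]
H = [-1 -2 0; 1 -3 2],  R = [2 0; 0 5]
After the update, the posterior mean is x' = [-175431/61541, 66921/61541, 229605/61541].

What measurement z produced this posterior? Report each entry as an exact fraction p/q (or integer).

x̄ = F·x = [4, -3, 5]
P̄ = F·P·Fᵀ + Q = [41 -28 4; -28 72 -42; 4 -42 37]
S = H·P̄·Hᵀ + R = [219 523; 523 1530]
K = P̄·Hᵀ·S⁻¹ = [-46609/61541 21282/61541; -5936/61541 -11164/61541; 15708/61541 2836/61541]
x' − x̄ = [-421595/61541, 251544/61541, -78100/61541] = K·y
y = (KᵀK)⁻¹·Kᵀ·(x' − x̄) = [-1, -22]
z = y + H·x̄ = [-1, -22] + [2, 23] = [1, 1]

z = [1, 1]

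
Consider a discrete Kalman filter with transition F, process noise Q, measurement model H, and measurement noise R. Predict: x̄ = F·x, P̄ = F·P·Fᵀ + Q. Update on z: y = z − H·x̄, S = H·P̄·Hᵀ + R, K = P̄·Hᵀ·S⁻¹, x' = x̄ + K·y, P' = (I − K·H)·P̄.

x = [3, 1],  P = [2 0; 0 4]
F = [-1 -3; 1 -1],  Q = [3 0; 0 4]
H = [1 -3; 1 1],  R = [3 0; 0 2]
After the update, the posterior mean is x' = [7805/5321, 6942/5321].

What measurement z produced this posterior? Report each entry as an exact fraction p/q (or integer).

x̄ = F·x = [-6, 2]
P̄ = F·P·Fᵀ + Q = [41 10; 10 10]
S = H·P̄·Hᵀ + R = [74 -9; -9 73]
K = P̄·Hᵀ·S⁻¹ = [1262/5321 3873/5321; -1280/5321 1300/5321]
x' − x̄ = [39731/5321, -3700/5321] = K·y
y = (KᵀK)⁻¹·Kᵀ·(x' − x̄) = [10, 7]
z = y + H·x̄ = [10, 7] + [-12, -4] = [-2, 3]

z = [-2, 3]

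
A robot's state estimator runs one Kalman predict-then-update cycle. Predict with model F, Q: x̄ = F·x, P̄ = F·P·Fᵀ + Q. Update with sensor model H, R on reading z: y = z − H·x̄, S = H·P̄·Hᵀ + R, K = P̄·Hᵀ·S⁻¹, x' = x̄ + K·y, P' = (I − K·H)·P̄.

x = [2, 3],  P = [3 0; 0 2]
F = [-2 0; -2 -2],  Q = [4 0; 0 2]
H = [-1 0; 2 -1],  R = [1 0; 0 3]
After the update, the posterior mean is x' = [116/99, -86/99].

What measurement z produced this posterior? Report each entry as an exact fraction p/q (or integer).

x̄ = F·x = [-4, -10]
P̄ = F·P·Fᵀ + Q = [16 12; 12 22]
S = H·P̄·Hᵀ + R = [17 -20; -20 41]
K = P̄·Hᵀ·S⁻¹ = [-256/297 20/297; -452/297 -206/297]
x' − x̄ = [512/99, 904/99] = K·y
y = (KᵀK)⁻¹·Kᵀ·(x' − x̄) = [-6, 0]
z = y + H·x̄ = [-6, 0] + [4, 2] = [-2, 2]

z = [-2, 2]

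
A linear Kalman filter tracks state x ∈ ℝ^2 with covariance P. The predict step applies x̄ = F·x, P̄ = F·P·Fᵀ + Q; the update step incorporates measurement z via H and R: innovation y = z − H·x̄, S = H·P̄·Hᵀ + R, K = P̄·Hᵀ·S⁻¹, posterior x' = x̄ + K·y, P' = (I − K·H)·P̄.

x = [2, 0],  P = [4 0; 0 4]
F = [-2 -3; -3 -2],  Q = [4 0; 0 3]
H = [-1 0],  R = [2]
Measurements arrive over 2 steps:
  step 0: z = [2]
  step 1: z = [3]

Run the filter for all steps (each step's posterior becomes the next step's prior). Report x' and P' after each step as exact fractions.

step 0: x̄ = F·x = [-4, -6]
step 0: P̄ = F·P·Fᵀ + Q = [56 48; 48 55]
step 0: y = z − H·x̄ = [-2]
step 0: S = H·P̄·Hᵀ + R = [58]
step 0: K = P̄·Hᵀ·S⁻¹ = [-28/29; -24/29]
step 0: x' = x̄ + K·y = [-60/29, -126/29]
step 0: P' = (I − K·H)·P̄ = [56/29 48/29; 48/29 443/29]
step 1: x̄ = F·x = [498/29, 432/29]
step 1: P̄ = F·P·Fᵀ + Q = [4903/29 3618/29; 3618/29 2939/29]
step 1: y = z − H·x̄ = [585/29]
step 1: S = H·P̄·Hᵀ + R = [4961/29]
step 1: K = P̄·Hᵀ·S⁻¹ = [-4903/4961; -3618/4961]
step 1: x' = x̄ + K·y = [-13713/4961, 918/4961]
step 1: P' = (I − K·H)·P̄ = [9806/4961 7236/4961; 7236/4961 51395/4961]

step 0: x' = [-60/29, -126/29], P' = [56/29 48/29; 48/29 443/29]
step 1: x' = [-13713/4961, 918/4961], P' = [9806/4961 7236/4961; 7236/4961 51395/4961]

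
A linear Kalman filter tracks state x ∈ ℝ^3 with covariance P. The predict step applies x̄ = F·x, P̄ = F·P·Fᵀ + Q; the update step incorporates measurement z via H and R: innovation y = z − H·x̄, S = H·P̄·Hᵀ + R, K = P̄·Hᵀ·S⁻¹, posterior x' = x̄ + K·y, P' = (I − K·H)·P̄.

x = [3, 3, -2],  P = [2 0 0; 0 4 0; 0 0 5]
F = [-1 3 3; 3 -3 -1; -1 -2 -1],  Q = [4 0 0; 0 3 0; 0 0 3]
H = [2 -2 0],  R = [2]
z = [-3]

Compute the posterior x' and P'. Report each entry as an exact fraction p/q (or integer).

x̄ = F·x = [0, 2, -7]
P̄ = F·P·Fᵀ + Q = [87 -57 -37; -57 62 23; -37 23 26]
y = z − H·x̄ = [1]
S = H·P̄·Hᵀ + R = [1054]
K = P̄·Hᵀ·S⁻¹ = [144/527; -7/31; -60/527]
x' = x̄ + K·y = [144/527, 55/31, -3749/527]
P' = (I − K·H)·P̄ = [4377/527 249/31 -2219/527; 249/31 256/31 -127/31; -2219/527 -127/31 6502/527]

x' = [144/527, 55/31, -3749/527]
P' = [4377/527 249/31 -2219/527; 249/31 256/31 -127/31; -2219/527 -127/31 6502/527]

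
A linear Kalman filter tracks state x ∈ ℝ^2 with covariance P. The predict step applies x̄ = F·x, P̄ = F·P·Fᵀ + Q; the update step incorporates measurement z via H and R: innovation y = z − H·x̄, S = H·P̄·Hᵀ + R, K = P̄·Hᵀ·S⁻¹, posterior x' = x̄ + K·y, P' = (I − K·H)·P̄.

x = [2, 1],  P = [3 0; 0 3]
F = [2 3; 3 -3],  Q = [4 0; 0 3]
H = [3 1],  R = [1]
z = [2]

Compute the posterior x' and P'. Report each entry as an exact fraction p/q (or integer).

x' = [97/391, 513/391]
P' = [2413/391 -7119/391; -7119/391 21387/391]

x̄ = F·x = [7, 3]
P̄ = F·P·Fᵀ + Q = [43 -9; -9 57]
y = z − H·x̄ = [-22]
S = H·P̄·Hᵀ + R = [391]
K = P̄·Hᵀ·S⁻¹ = [120/391; 30/391]
x' = x̄ + K·y = [97/391, 513/391]
P' = (I − K·H)·P̄ = [2413/391 -7119/391; -7119/391 21387/391]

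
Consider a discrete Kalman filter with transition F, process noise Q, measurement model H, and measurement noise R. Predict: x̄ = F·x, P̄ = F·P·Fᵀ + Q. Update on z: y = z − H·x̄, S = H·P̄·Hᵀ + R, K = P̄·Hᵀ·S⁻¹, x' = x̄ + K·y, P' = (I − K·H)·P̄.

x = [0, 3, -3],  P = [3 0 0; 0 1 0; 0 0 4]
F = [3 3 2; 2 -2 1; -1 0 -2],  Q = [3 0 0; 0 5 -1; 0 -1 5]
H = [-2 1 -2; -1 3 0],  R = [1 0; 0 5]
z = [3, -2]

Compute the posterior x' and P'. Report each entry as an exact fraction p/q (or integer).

x̄ = F·x = [3, -9, 6]
P̄ = F·P·Fᵀ + Q = [55 20 -25; 20 25 -15; -25 -15 24]
y = z − H·x̄ = [30, 28]
S = H·P̄·Hᵀ + R = [122 85; 85 165]
K = P̄·Hᵀ·S⁻¹ = [-1405/2581 802/2581; -440/2581 1087/2581; -1/29 -3/29]
x' = x̄ + K·y = [-11951/2581, -5993/2581, 60/29]
P' = (I − K·H)·P̄ = [81745/2581 28585/2581 -750/29; 28585/2581 11340/2581 -255/29; -750/29 -255/29 623/29]

x' = [-11951/2581, -5993/2581, 60/29]
P' = [81745/2581 28585/2581 -750/29; 28585/2581 11340/2581 -255/29; -750/29 -255/29 623/29]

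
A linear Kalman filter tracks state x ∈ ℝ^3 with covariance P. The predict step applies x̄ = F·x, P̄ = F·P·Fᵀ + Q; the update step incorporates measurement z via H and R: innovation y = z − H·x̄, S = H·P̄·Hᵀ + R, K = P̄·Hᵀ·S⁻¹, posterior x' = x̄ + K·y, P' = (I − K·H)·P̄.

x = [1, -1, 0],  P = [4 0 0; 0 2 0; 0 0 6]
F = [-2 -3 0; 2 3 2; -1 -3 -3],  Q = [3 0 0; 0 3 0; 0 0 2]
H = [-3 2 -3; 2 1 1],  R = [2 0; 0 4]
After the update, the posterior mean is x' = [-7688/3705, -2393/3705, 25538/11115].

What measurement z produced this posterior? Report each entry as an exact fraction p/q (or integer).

x̄ = F·x = [1, -1, 2]
P̄ = F·P·Fᵀ + Q = [37 -34 26; -34 61 -62; 26 -62 78]
S = H·P̄·Hᵀ + R = [2901 -540; -540 135]
K = P̄·Hᵀ·S⁻¹ = [7/741 5854/11115; 134/741 2359/11115; -164/741 -12724/33345]
x' − x̄ = [-11393/3705, 1312/3705, 3308/11115] = K·y
y = (KᵀK)⁻¹·Kᵀ·(x' − x̄) = [9, -6]
z = y + H·x̄ = [9, -6] + [-11, 3] = [-2, -3]

z = [-2, -3]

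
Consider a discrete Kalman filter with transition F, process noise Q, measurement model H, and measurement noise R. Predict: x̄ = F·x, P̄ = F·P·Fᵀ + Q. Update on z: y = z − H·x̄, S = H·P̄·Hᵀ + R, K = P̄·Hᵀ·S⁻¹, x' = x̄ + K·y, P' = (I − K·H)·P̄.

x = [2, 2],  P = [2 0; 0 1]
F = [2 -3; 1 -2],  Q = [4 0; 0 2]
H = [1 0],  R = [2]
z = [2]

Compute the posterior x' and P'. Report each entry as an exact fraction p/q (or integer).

x̄ = F·x = [-2, -2]
P̄ = F·P·Fᵀ + Q = [21 10; 10 8]
y = z − H·x̄ = [4]
S = H·P̄·Hᵀ + R = [23]
K = P̄·Hᵀ·S⁻¹ = [21/23; 10/23]
x' = x̄ + K·y = [38/23, -6/23]
P' = (I − K·H)·P̄ = [42/23 20/23; 20/23 84/23]

x' = [38/23, -6/23]
P' = [42/23 20/23; 20/23 84/23]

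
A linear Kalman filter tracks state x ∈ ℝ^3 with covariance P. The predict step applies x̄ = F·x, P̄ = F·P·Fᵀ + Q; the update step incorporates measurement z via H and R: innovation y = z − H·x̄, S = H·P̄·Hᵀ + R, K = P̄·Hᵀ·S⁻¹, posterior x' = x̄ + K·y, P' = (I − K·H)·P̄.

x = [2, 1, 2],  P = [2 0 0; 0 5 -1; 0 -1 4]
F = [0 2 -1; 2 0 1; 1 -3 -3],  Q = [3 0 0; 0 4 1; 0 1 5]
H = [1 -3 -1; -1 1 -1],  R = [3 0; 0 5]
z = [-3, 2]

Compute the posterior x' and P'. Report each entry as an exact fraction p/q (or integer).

x' = [91444/30799, 88132/30799, -79220/30799]
P' = [471113/30799 226162/30799 -226171/30799; 226162/30799 123344/30799 -130268/30799; -226171/30799 -130268/30799 196418/30799]

x̄ = F·x = [0, 6, -7]
P̄ = F·P·Fᵀ + Q = [31 -6 -15; -6 16 -4; -15 -4 70]
y = z − H·x̄ = [8, -11]
S = H·P̄·Hᵀ + R = [290 -41; -41 112]
K = P̄·Hᵀ·S⁻¹ = [6266/30799 -3756/30799; -4534/30799 5490/30799; -10595/30799 -20103/30799]
x' = x̄ + K·y = [91444/30799, 88132/30799, -79220/30799]
P' = (I − K·H)·P̄ = [471113/30799 226162/30799 -226171/30799; 226162/30799 123344/30799 -130268/30799; -226171/30799 -130268/30799 196418/30799]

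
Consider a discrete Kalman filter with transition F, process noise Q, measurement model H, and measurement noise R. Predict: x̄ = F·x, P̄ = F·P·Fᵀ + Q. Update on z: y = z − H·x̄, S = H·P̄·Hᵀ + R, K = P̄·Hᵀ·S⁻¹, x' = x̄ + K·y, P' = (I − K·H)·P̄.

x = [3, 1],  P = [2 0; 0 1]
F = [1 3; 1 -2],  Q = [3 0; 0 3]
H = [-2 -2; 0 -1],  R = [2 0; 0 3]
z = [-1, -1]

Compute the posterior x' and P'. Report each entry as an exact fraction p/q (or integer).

x̄ = F·x = [6, 1]
P̄ = F·P·Fᵀ + Q = [14 -4; -4 9]
y = z − H·x̄ = [13, 0]
S = H·P̄·Hᵀ + R = [62 10; 10 12]
K = P̄·Hᵀ·S⁻¹ = [-10/23 16/23; -15/322 -229/322]
x' = x̄ + K·y = [8/23, 127/322]
P' = (I − K·H)·P̄ = [58/23 -48/23; -48/23 687/322]

x' = [8/23, 127/322]
P' = [58/23 -48/23; -48/23 687/322]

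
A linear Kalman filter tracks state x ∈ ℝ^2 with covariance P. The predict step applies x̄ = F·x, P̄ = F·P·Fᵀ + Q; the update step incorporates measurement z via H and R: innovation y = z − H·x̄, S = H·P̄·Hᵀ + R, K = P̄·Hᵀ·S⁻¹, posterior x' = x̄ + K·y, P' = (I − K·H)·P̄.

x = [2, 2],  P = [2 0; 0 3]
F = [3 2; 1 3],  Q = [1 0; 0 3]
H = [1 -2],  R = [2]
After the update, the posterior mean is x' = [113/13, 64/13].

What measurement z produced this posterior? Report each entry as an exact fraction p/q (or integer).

z = [-1]

x̄ = F·x = [10, 8]
P̄ = F·P·Fᵀ + Q = [31 24; 24 32]
S = H·P̄·Hᵀ + R = [65]
K = P̄·Hᵀ·S⁻¹ = [-17/65; -8/13]
x' − x̄ = [-17/13, -40/13] = K·y
y = (KᵀK)⁻¹·Kᵀ·(x' − x̄) = [5]
z = y + H·x̄ = [5] + [-6] = [-1]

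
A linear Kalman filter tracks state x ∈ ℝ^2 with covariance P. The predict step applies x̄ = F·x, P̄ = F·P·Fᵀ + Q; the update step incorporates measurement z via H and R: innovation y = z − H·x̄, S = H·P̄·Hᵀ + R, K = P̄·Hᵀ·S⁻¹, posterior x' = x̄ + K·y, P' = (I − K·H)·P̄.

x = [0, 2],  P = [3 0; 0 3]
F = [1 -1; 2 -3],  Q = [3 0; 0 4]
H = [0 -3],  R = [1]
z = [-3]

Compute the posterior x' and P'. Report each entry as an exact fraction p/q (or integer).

x̄ = F·x = [-2, -6]
P̄ = F·P·Fᵀ + Q = [9 15; 15 43]
y = z − H·x̄ = [-21]
S = H·P̄·Hᵀ + R = [388]
K = P̄·Hᵀ·S⁻¹ = [-45/388; -129/388]
x' = x̄ + K·y = [169/388, 381/388]
P' = (I − K·H)·P̄ = [1467/388 15/388; 15/388 43/388]

x' = [169/388, 381/388]
P' = [1467/388 15/388; 15/388 43/388]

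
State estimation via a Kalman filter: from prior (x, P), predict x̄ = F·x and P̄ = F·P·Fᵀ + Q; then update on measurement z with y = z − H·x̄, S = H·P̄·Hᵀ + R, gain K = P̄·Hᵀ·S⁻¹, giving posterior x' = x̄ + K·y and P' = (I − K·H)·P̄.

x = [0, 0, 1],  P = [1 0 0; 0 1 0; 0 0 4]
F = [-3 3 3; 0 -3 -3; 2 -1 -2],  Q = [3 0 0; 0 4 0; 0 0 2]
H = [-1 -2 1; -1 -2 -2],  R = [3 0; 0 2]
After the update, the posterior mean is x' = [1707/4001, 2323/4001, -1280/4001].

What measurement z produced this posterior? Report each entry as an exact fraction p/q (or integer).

z = [-2, -1]

x̄ = F·x = [3, -3, -2]
P̄ = F·P·Fᵀ + Q = [57 -45 -33; -45 49 27; -33 27 23]
S = H·P̄·Hᵀ + R = [57 48; 48 251]
K = P̄·Hᵀ·S⁻¹ = [-1584/4001 1881/4001; -1390/12003 -1617/4001; 3718/12003 -1305/4001]
x' − x̄ = [-10296/4001, 14326/4001, 6722/4001] = K·y
y = (KᵀK)⁻¹·Kᵀ·(x' − x̄) = [-3, -8]
z = y + H·x̄ = [-3, -8] + [1, 7] = [-2, -1]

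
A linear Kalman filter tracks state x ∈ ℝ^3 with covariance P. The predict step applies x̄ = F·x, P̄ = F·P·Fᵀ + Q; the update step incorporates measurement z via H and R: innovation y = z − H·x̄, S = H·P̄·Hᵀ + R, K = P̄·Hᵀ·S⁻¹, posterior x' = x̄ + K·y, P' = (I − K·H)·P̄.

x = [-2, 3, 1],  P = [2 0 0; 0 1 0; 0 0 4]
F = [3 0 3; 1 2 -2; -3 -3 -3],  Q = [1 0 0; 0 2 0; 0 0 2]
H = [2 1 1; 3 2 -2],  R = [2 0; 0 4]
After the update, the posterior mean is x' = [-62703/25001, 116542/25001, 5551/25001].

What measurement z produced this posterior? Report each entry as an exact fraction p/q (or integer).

x̄ = F·x = [-3, 2, -6]
P̄ = F·P·Fᵀ + Q = [55 -18 -54; -18 24 12; -54 12 65]
S = H·P̄·Hᵀ + R = [47 176; 176 1191]
K = P̄·Hᵀ·S⁻¹ = [3546/25001 4451/25001; 5280/25001 -1410/25001; 10247/25001 -7140/25001]
x' − x̄ = [12300/25001, 66540/25001, 155557/25001] = K·y
y = (KᵀK)⁻¹·Kᵀ·(x' − x̄) = [11, -6]
z = y + H·x̄ = [11, -6] + [-10, 7] = [1, 1]

z = [1, 1]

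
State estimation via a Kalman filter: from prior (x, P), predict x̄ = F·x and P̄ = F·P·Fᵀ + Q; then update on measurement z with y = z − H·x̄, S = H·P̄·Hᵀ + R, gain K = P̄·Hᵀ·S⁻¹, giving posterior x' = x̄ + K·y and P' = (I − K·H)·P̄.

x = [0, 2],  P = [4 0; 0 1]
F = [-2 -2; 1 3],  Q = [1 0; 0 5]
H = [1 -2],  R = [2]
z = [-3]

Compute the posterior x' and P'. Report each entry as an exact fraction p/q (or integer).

x' = [33/151, 256/151]
P' = [770/151 336/151; 336/151 218/151]

x̄ = F·x = [-4, 6]
P̄ = F·P·Fᵀ + Q = [21 -14; -14 18]
y = z − H·x̄ = [13]
S = H·P̄·Hᵀ + R = [151]
K = P̄·Hᵀ·S⁻¹ = [49/151; -50/151]
x' = x̄ + K·y = [33/151, 256/151]
P' = (I − K·H)·P̄ = [770/151 336/151; 336/151 218/151]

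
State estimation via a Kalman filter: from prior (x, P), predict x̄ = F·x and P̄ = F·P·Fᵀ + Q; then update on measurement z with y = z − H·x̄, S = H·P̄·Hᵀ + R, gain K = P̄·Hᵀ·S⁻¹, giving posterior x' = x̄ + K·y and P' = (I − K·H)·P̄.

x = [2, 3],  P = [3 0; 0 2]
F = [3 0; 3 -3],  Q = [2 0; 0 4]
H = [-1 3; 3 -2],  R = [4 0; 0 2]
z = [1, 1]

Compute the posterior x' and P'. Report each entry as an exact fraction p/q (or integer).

x̄ = F·x = [6, -3]
P̄ = F·P·Fᵀ + Q = [29 27; 27 49]
y = z − H·x̄ = [16, -23]
S = H·P̄·Hᵀ + R = [312 -84; -84 135]
K = P̄·Hᵀ·S⁻¹ = [136/487 611/1461; 1231/2922 199/1461]
x' = x̄ + K·y = [1241/1461, 296/487]
P' = (I − K·H)·P̄ = [330/487 874/1461; 874/1461 1112/1461]

x' = [1241/1461, 296/487]
P' = [330/487 874/1461; 874/1461 1112/1461]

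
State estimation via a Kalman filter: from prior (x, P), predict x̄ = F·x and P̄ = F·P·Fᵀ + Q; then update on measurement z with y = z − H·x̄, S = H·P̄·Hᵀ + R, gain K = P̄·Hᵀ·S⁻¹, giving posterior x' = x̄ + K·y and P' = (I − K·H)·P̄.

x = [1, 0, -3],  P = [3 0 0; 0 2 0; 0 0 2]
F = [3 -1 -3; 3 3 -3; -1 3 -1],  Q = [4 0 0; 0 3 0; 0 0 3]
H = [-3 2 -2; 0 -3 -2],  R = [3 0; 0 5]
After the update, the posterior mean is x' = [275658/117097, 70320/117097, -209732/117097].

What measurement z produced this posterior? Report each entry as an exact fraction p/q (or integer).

x̄ = F·x = [12, 12, 2]
P̄ = F·P·Fᵀ + Q = [51 39 -9; 39 66 15; -9 15 26]
S = H·P̄·Hᵀ + R = [134 35; 35 883]
K = P̄·Hᵀ·S⁻¹ = [-46866/117097 -11271/117097; -5265/117097 -30027/117097; 7810/117097 -13173/117097]
x' − x̄ = [-1129506/117097, -1334844/117097, -443926/117097] = K·y
y = (KᵀK)⁻¹·Kᵀ·(x' − x̄) = [14, 42]
z = y + H·x̄ = [14, 42] + [-16, -40] = [-2, 2]

z = [-2, 2]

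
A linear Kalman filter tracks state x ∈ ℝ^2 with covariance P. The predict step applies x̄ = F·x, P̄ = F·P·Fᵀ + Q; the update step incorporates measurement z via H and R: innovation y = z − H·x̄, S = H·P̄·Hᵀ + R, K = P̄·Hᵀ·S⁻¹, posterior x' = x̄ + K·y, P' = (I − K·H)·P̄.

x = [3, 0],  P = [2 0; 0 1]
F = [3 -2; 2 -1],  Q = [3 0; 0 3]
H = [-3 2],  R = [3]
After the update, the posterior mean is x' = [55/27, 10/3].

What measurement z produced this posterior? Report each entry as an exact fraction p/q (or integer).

z = [1]

x̄ = F·x = [9, 6]
P̄ = F·P·Fᵀ + Q = [25 14; 14 12]
S = H·P̄·Hᵀ + R = [108]
K = P̄·Hᵀ·S⁻¹ = [-47/108; -1/6]
x' − x̄ = [-188/27, -8/3] = K·y
y = (KᵀK)⁻¹·Kᵀ·(x' − x̄) = [16]
z = y + H·x̄ = [16] + [-15] = [1]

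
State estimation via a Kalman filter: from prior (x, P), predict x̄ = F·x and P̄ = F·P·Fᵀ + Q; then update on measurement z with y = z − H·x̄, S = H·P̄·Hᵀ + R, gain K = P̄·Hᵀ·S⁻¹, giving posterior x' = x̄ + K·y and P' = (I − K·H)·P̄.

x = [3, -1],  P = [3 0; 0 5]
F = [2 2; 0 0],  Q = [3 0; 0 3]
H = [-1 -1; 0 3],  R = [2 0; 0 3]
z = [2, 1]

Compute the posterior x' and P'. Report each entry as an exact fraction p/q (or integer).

x' = [-713/373, 93/373]
P' = [805/373 -105/373; -105/373 111/373]

x̄ = F·x = [4, 0]
P̄ = F·P·Fᵀ + Q = [35 0; 0 3]
y = z − H·x̄ = [6, 1]
S = H·P̄·Hᵀ + R = [40 -9; -9 30]
K = P̄·Hᵀ·S⁻¹ = [-350/373 -105/373; -3/373 111/373]
x' = x̄ + K·y = [-713/373, 93/373]
P' = (I − K·H)·P̄ = [805/373 -105/373; -105/373 111/373]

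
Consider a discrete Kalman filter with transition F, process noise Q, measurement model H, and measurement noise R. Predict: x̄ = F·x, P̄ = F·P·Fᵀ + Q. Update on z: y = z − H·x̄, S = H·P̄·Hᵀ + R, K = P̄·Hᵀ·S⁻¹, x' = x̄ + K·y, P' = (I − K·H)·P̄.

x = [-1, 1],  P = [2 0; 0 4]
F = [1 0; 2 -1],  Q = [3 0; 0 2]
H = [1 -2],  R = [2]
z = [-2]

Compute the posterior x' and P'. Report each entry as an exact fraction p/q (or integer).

x' = [-26/47, 27/47]
P' = [226/47 116/47; 116/47 82/47]

x̄ = F·x = [-1, -3]
P̄ = F·P·Fᵀ + Q = [5 4; 4 14]
y = z − H·x̄ = [-7]
S = H·P̄·Hᵀ + R = [47]
K = P̄·Hᵀ·S⁻¹ = [-3/47; -24/47]
x' = x̄ + K·y = [-26/47, 27/47]
P' = (I − K·H)·P̄ = [226/47 116/47; 116/47 82/47]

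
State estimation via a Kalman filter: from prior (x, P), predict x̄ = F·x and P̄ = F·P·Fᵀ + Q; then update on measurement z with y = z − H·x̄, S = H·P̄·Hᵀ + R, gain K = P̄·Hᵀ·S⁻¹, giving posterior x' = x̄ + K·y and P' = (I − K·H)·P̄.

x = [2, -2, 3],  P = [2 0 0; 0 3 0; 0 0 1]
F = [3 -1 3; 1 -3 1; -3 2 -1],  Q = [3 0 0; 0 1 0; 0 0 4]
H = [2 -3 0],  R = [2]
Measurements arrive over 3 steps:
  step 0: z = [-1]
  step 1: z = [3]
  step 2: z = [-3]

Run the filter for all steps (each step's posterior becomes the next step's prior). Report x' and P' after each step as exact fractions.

step 0: x̄ = F·x = [17, 11, -13]
step 0: P̄ = F·P·Fᵀ + Q = [33 18 -27; 18 31 -25; -27 -25 35]
step 0: y = z − H·x̄ = [-2]
step 0: S = H·P̄·Hᵀ + R = [197]
step 0: K = P̄·Hᵀ·S⁻¹ = [12/197; -57/197; 21/197]
step 0: x' = x̄ + K·y = [3325/197, 2281/197, -2603/197]
step 0: P' = (I − K·H)·P̄ = [6357/197 4230/197 -5571/197; 4230/197 2858/197 -3728/197; -5571/197 -3728/197 6454/197]
step 1: x̄ = F·x = [-115/197, -6121/197, -2810/197]
step 1: P̄ = F·P·Fᵀ + Q = [15458/197 8561/197 -3465/197; 8561/197 24576/197 7501/197; -3465/197 7501/197 6613/197]
step 1: y = z − H·x̄ = [-17542/197]
step 1: S = H·P̄·Hᵀ + R = [180678/197]
step 1: K = P̄·Hᵀ·S⁻¹ = [5233/180678; -28303/90339; -9811/60226]
step 1: x' = x̄ + K·y = [-285724/90339, -286669/90339, 7283/30113]
step 1: P' = (I − K·H)·P̄ = [14038255/180678 4677674/90339 -798691/60226; 4677674/90339 3137318/90339 -262960/30113; -798691/60226 -262960/30113 555875/60226]
step 2: x̄ = F·x = [-504956/90339, 596132/90339, 261985/90339]
step 2: P̄ = F·P·Fᵀ + Q = [29187374/90339 -13105385/90339 -20994877/90339; -13105385/90339 10450304/90339 11587057/90339; -20994877/90339 11587057/90339 16751801/90339]
step 2: y = z − H·x̄ = [2527291/90339]
step 2: S = H·P̄·Hᵀ + R = [368247530/90339]
step 2: K = P̄·Hᵀ·S⁻¹ = [97690903/368247530; -28780841/184123765; -15350185/73649506]
step 2: x' = x̄ + K·y = [674620487/368247530, 409839691/184123765, -215846075/73649506]
step 2: P' = (I − K·H)·P̄ = [13334947849/368247530 4412418982/184123765 -516818713/73649506; 4412418982/184123765 2960799882/184123765 -167156176/36824753; -516818713/73649506 -167156176/36824753 615691679/73649506]

step 0: x' = [3325/197, 2281/197, -2603/197], P' = [6357/197 4230/197 -5571/197; 4230/197 2858/197 -3728/197; -5571/197 -3728/197 6454/197]
step 1: x' = [-285724/90339, -286669/90339, 7283/30113], P' = [14038255/180678 4677674/90339 -798691/60226; 4677674/90339 3137318/90339 -262960/30113; -798691/60226 -262960/30113 555875/60226]
step 2: x' = [674620487/368247530, 409839691/184123765, -215846075/73649506], P' = [13334947849/368247530 4412418982/184123765 -516818713/73649506; 4412418982/184123765 2960799882/184123765 -167156176/36824753; -516818713/73649506 -167156176/36824753 615691679/73649506]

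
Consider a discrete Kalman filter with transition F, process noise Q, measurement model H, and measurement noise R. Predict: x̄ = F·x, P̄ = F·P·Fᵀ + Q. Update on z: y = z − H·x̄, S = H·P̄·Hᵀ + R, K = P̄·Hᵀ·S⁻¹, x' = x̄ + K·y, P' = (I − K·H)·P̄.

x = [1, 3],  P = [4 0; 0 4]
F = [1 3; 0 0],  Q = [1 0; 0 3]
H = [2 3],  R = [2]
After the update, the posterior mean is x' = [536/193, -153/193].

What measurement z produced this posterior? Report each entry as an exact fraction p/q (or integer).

z = [3]

x̄ = F·x = [10, 0]
P̄ = F·P·Fᵀ + Q = [41 0; 0 3]
S = H·P̄·Hᵀ + R = [193]
K = P̄·Hᵀ·S⁻¹ = [82/193; 9/193]
x' − x̄ = [-1394/193, -153/193] = K·y
y = (KᵀK)⁻¹·Kᵀ·(x' − x̄) = [-17]
z = y + H·x̄ = [-17] + [20] = [3]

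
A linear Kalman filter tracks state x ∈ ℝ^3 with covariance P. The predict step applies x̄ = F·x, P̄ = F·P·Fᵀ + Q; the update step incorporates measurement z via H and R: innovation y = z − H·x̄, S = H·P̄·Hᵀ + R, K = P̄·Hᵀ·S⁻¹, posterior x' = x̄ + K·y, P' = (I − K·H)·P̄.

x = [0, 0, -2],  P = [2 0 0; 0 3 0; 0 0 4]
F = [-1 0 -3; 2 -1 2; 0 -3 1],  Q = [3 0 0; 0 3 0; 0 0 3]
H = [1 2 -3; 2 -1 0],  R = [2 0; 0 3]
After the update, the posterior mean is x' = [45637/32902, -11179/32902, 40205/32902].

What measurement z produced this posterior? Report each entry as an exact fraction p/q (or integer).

z = [-3, 3]

x̄ = F·x = [6, -4, -2]
P̄ = F·P·Fᵀ + Q = [41 -28 -12; -28 30 17; -12 17 34]
S = H·P̄·Hᵀ + R = [225 61; 61 309]
K = P̄·Hᵀ·S⁻¹ = [-221/65804 23469/65804; -625/65804 -18191/65804; -22219/65804 -4345/65804]
x' − x̄ = [-151775/32902, 120429/32902, 106009/32902] = K·y
y = (KᵀK)⁻¹·Kᵀ·(x' − x̄) = [-7, -13]
z = y + H·x̄ = [-7, -13] + [4, 16] = [-3, 3]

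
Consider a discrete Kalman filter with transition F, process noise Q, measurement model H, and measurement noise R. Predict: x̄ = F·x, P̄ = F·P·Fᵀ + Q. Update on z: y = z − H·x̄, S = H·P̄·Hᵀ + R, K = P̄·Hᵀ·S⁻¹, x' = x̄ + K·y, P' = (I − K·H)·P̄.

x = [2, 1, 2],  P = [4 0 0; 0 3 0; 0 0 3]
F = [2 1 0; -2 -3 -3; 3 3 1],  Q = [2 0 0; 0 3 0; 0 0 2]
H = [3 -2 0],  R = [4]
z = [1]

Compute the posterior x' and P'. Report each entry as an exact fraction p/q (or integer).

x̄ = F·x = [5, -13, 11]
P̄ = F·P·Fᵀ + Q = [21 -25 33; -25 73 -60; 33 -60 68]
y = z − H·x̄ = [-40]
S = H·P̄·Hᵀ + R = [785]
K = P̄·Hᵀ·S⁻¹ = [113/785; -221/785; 219/785]
x' = x̄ + K·y = [-119/157, -273/157, -25/157]
P' = (I − K·H)·P̄ = [3716/785 5348/785 1158/785; 5348/785 8464/785 1299/785; 1158/785 1299/785 5419/785]

x' = [-119/157, -273/157, -25/157]
P' = [3716/785 5348/785 1158/785; 5348/785 8464/785 1299/785; 1158/785 1299/785 5419/785]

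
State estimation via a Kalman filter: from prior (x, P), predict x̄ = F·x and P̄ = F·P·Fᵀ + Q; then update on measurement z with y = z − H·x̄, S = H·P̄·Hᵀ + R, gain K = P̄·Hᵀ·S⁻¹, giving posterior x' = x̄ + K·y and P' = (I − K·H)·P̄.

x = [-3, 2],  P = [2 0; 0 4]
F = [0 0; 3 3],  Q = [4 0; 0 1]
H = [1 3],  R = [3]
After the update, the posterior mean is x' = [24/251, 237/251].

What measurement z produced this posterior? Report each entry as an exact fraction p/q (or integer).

z = [3]

x̄ = F·x = [0, -3]
P̄ = F·P·Fᵀ + Q = [4 0; 0 55]
S = H·P̄·Hᵀ + R = [502]
K = P̄·Hᵀ·S⁻¹ = [2/251; 165/502]
x' − x̄ = [24/251, 990/251] = K·y
y = (KᵀK)⁻¹·Kᵀ·(x' − x̄) = [12]
z = y + H·x̄ = [12] + [-9] = [3]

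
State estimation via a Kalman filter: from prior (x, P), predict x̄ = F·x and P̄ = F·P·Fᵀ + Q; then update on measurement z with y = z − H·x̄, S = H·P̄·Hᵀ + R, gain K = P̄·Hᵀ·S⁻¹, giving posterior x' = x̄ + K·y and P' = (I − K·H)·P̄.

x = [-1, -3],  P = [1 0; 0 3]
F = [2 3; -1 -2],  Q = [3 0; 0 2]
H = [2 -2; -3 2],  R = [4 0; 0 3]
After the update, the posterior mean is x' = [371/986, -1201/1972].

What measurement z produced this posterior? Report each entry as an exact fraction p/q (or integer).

x̄ = F·x = [-11, 7]
P̄ = F·P·Fᵀ + Q = [34 -20; -20 15]
S = H·P̄·Hᵀ + R = [360 -464; -464 609]
K = P̄·Hᵀ·S⁻¹ = [-1/34 -126/493; -15/68 -10/493]
x' − x̄ = [11217/986, -15005/1972] = K·y
y = (KᵀK)⁻¹·Kᵀ·(x' − x̄) = [39, -49]
z = y + H·x̄ = [39, -49] + [-36, 47] = [3, -2]

z = [3, -2]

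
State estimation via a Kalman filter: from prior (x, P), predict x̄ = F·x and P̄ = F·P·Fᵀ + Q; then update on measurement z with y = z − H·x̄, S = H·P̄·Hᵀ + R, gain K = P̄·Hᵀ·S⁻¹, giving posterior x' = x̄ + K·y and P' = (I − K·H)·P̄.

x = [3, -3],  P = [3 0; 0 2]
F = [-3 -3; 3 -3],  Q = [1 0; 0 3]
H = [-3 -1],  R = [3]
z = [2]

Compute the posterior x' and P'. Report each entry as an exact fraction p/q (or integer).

x' = [-860/137, 2326/137]
P' = [755/137 -2136/137; -2136/137 6429/137]

x̄ = F·x = [0, 18]
P̄ = F·P·Fᵀ + Q = [46 -9; -9 48]
y = z − H·x̄ = [20]
S = H·P̄·Hᵀ + R = [411]
K = P̄·Hᵀ·S⁻¹ = [-43/137; -7/137]
x' = x̄ + K·y = [-860/137, 2326/137]
P' = (I − K·H)·P̄ = [755/137 -2136/137; -2136/137 6429/137]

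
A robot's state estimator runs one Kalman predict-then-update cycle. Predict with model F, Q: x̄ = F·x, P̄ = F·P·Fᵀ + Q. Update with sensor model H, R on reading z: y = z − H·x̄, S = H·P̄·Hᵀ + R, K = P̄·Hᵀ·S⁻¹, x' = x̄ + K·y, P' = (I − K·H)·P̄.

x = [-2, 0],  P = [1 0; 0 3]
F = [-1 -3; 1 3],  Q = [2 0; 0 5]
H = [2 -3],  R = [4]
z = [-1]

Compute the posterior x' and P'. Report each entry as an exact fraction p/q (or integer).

x̄ = F·x = [2, -2]
P̄ = F·P·Fᵀ + Q = [30 -28; -28 33]
y = z − H·x̄ = [-11]
S = H·P̄·Hᵀ + R = [757]
K = P̄·Hᵀ·S⁻¹ = [144/757; -155/757]
x' = x̄ + K·y = [-70/757, 191/757]
P' = (I − K·H)·P̄ = [1974/757 1124/757; 1124/757 956/757]

x' = [-70/757, 191/757]
P' = [1974/757 1124/757; 1124/757 956/757]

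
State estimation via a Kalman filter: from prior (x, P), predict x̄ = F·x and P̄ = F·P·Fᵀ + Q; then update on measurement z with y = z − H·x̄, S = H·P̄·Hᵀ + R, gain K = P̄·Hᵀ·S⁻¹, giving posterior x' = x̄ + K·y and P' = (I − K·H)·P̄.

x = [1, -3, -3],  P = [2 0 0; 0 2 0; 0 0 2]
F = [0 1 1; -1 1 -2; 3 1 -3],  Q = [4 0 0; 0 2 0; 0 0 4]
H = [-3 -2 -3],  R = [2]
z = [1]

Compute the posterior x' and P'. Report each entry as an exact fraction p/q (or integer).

x' = [-790/127, 93/127, 688/127]
P' = [1000/127 -346/127 -768/127; -346/127 1249/127 -479/127; -768/127 -479/127 1109/127]

x̄ = F·x = [-6, 2, 9]
P̄ = F·P·Fᵀ + Q = [8 -2 -4; -2 14 8; -4 8 42]
y = z − H·x̄ = [14]
S = H·P̄·Hᵀ + R = [508]
K = P̄·Hᵀ·S⁻¹ = [-2/127; -23/254; -65/254]
x' = x̄ + K·y = [-790/127, 93/127, 688/127]
P' = (I − K·H)·P̄ = [1000/127 -346/127 -768/127; -346/127 1249/127 -479/127; -768/127 -479/127 1109/127]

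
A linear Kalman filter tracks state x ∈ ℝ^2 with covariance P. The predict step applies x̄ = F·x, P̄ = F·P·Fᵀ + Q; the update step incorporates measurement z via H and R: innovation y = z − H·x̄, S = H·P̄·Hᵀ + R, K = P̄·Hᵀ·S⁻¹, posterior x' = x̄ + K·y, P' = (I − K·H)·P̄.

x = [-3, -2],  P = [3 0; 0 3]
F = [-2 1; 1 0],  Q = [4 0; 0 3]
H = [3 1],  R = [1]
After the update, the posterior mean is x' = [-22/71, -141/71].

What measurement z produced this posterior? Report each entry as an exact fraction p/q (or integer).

z = [-3]

x̄ = F·x = [4, -3]
P̄ = F·P·Fᵀ + Q = [19 -6; -6 6]
S = H·P̄·Hᵀ + R = [142]
K = P̄·Hᵀ·S⁻¹ = [51/142; -6/71]
x' − x̄ = [-306/71, 72/71] = K·y
y = (KᵀK)⁻¹·Kᵀ·(x' − x̄) = [-12]
z = y + H·x̄ = [-12] + [9] = [-3]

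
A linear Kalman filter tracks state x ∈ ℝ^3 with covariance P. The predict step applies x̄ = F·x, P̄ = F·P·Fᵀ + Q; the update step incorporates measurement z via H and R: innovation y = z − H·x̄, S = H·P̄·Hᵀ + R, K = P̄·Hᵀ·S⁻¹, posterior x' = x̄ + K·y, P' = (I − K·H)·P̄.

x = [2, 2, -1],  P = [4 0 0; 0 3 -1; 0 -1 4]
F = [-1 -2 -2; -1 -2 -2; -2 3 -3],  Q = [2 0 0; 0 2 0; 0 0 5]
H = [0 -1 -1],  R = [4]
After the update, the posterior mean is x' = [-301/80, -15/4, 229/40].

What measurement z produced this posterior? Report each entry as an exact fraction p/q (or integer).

z = [-2]

x̄ = F·x = [-4, -4, 5]
P̄ = F·P·Fᵀ + Q = [26 24 14; 24 26 14; 14 14 102]
S = H·P̄·Hᵀ + R = [160]
K = P̄·Hᵀ·S⁻¹ = [-19/80; -1/4; -29/40]
x' − x̄ = [19/80, 1/4, 29/40] = K·y
y = (KᵀK)⁻¹·Kᵀ·(x' − x̄) = [-1]
z = y + H·x̄ = [-1] + [-1] = [-2]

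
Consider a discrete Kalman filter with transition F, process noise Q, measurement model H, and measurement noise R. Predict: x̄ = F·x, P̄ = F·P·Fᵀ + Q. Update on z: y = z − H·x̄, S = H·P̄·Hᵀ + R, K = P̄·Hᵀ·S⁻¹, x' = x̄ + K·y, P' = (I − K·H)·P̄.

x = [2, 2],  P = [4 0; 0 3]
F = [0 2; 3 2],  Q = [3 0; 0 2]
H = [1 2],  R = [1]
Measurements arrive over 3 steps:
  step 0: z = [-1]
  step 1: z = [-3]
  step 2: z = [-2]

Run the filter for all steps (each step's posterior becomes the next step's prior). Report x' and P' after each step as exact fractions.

step 0: x' = [27/88, -20/33], P' = [813/88 -50/11; -50/11 82/33]
step 1: x' = [-4543/4698, -1583/1566], P' = [20009/2349 -6829/1566; -6829/1566 647/261]
step 2: x' = [-149981/36768, 12097/12256], P' = [649513/73536 -332423/73536; -332423/73536 188233/73536]

step 0: x̄ = F·x = [4, 10]
step 0: P̄ = F·P·Fᵀ + Q = [15 12; 12 50]
step 0: y = z − H·x̄ = [-25]
step 0: S = H·P̄·Hᵀ + R = [264]
step 0: K = P̄·Hᵀ·S⁻¹ = [13/88; 14/33]
step 0: x' = x̄ + K·y = [27/88, -20/33]
step 0: P' = (I − K·H)·P̄ = [813/88 -50/11; -50/11 82/33]
step 1: x̄ = F·x = [-40/33, -7/24]
step 1: P̄ = F·P·Fᵀ + Q = [427/33 -52/3; -52/3 973/24]
step 1: y = z − H·x̄ = [-53/44]
step 1: S = H·P̄·Hᵀ + R = [2349/22]
step 1: K = P̄·Hᵀ·S⁻¹ = [-478/2349; 935/1566]
step 1: x' = x̄ + K·y = [-4543/4698, -1583/1566]
step 1: P' = (I − K·H)·P̄ = [20009/2349 -6829/1566; -6829/1566 647/261]
step 2: x̄ = F·x = [-1583/783, -7709/1566]
step 2: P̄ = F·P·Fᵀ + Q = [3371/261 -4241/261; -4241/261 9461/261]
step 2: y = z − H·x̄ = [7726/783]
step 2: S = H·P̄·Hᵀ + R = [24512/261]
step 2: K = P̄·Hᵀ·S⁻¹ = [-5111/24512; 14681/24512]
step 2: x' = x̄ + K·y = [-149981/36768, 12097/12256]
step 2: P' = (I − K·H)·P̄ = [649513/73536 -332423/73536; -332423/73536 188233/73536]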